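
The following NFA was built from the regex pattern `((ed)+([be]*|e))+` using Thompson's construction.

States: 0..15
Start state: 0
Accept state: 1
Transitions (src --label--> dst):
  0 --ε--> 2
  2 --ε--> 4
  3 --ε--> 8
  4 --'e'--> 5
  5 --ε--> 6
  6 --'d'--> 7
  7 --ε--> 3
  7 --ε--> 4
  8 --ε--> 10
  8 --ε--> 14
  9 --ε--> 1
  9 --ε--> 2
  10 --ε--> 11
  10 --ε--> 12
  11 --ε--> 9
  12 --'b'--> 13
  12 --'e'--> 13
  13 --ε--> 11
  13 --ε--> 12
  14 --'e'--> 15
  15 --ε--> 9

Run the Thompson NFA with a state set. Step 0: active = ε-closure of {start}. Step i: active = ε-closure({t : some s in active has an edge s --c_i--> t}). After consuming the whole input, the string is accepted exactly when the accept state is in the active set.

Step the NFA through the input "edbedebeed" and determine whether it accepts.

Answer: ACCEPT

Steps:
start: ε-closure({0}) = {0,2,4}
'e' @ 1: {5,6}
'd' @ 2: {1,2,3,4,7,8,9,10,11,12,14}  [accepting]
'b' @ 3: {1,2,4,9,11,12,13}  [accepting]
'e' @ 4: {1,2,4,5,6,9,11,12,13}  [accepting]
'd' @ 5: {1,2,3,4,7,8,9,10,11,12,14}  [accepting]
'e' @ 6: {1,2,4,5,6,9,11,12,13,15}  [accepting]
'b' @ 7: {1,2,4,9,11,12,13}  [accepting]
'e' @ 8: {1,2,4,5,6,9,11,12,13}  [accepting]
'e' @ 9: {1,2,4,5,6,9,11,12,13}  [accepting]
'd' @ 10: {1,2,3,4,7,8,9,10,11,12,14}  [accepting]
final: {1,2,3,4,7,8,9,10,11,12,14}; accept 1 in set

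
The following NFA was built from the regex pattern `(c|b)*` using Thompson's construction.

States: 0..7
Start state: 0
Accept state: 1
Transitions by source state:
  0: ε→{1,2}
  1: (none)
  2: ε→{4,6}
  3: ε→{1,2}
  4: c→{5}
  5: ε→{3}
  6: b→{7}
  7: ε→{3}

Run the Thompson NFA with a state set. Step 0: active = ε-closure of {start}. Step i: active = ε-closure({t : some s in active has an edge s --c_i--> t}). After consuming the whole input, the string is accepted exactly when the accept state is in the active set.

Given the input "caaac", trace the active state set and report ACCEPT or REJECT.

Answer: REJECT

Derivation:
initial (ε-close {0}): {0,1,2,4,6}
'c' @ 1: {1,2,3,4,5,6}  ✓accept
'a' @ 2: {}  — state set empty
rest 'aac' ignored (set empty)
final: {}; accept 1 not in set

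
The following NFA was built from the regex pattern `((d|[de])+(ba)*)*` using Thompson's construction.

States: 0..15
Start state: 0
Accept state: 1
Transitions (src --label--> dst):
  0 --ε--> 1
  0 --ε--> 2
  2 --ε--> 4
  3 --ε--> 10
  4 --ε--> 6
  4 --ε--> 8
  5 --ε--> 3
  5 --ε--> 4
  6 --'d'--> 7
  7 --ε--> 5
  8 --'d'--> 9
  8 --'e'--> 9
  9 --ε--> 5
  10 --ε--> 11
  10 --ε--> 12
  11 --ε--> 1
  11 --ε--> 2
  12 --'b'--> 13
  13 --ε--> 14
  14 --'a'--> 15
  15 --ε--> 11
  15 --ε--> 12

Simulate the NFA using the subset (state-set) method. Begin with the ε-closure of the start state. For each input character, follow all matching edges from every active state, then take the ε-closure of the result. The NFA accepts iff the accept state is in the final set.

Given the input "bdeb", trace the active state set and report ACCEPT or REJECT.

Answer: REJECT

Trace:
initial (ε-close {0}): {0,1,2,4,6,8}
'b' @ 1: {}  — dead — no transitions
rest 'deb' ignored (set empty)
after full input: {}  (accept=1 not in)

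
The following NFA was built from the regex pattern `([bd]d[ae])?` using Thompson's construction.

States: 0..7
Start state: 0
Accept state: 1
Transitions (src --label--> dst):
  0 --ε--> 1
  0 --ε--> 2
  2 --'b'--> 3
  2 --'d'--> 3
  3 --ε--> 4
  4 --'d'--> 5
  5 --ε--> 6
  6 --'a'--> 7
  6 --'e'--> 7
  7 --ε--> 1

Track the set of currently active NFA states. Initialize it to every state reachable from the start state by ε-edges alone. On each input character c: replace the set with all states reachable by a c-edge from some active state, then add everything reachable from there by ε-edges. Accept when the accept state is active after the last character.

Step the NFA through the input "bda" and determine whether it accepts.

initial (ε-close {0}): {0,1,2}
'b' @ 1: {3,4}
'd' @ 2: {5,6}
'a' @ 3: {1,7}  (accept∈set)
end set {1,7} — state 1 in

Answer: ACCEPT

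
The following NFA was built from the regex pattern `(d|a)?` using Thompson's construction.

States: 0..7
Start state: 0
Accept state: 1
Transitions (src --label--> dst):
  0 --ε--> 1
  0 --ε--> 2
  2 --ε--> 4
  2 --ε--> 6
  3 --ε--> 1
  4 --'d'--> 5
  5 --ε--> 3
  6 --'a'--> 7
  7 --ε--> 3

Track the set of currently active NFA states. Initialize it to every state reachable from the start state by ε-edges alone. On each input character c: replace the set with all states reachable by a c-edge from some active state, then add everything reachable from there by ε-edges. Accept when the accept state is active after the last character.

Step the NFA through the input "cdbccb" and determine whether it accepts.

S₀ = ε-closure({0}) = {0,1,2,4,6}
'c' @ 1: {}  — no active states
rest 'dbccb' ignored (set empty)
end set {} — state 1 not in

Answer: REJECT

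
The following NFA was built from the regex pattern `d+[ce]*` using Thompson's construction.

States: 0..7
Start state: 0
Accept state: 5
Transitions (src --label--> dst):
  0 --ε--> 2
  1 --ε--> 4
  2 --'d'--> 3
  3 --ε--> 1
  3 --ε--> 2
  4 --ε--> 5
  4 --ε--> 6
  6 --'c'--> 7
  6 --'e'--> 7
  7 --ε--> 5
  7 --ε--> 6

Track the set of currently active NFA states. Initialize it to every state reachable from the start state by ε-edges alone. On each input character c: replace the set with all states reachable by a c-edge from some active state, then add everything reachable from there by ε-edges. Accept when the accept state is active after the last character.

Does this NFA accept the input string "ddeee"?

initial (ε-close {0}): {0,2}
'd' @ 1: {1,2,3,4,5,6}  ✓accept
'd' @ 2: {1,2,3,4,5,6}  ✓accept
'e' @ 3: {5,6,7}  ✓accept
'e' @ 4: {5,6,7}  ✓accept
'e' @ 5: {5,6,7}  ✓accept
after full input: {5,6,7}  (accept=5 in)

Answer: ACCEPT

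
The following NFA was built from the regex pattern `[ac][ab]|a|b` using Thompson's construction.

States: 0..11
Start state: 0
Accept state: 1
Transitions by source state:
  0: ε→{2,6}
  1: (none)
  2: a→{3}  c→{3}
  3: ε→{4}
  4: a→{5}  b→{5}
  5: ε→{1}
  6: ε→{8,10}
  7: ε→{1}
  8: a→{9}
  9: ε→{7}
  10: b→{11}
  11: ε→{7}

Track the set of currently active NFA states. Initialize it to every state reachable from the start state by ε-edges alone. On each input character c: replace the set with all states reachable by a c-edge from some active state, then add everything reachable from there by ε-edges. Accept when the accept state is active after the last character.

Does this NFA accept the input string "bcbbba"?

Answer: REJECT

Trace:
initial (ε-close {0}): {0,2,6,8,10}
'b' @ 1: {1,7,11}  ✓accept
'c' @ 2: {}  — dead — no transitions
rest 'bbba' ignored (set empty)
end set {} — state 1 not in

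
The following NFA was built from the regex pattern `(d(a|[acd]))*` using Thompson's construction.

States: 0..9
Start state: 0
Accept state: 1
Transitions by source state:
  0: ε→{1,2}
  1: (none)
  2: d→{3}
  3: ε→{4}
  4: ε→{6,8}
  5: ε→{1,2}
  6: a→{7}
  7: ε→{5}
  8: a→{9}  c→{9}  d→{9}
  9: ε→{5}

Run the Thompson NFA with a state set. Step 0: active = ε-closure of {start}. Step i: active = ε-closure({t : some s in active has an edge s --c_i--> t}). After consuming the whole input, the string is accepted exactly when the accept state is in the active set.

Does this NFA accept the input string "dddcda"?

Answer: ACCEPT

Trace:
S₀ = ε-closure({0}) = {0,1,2}
'd' @ 1: {3,4,6,8}
'd' @ 2: {1,2,5,9}  ✓accept
'd' @ 3: {3,4,6,8}
'c' @ 4: {1,2,5,9}  ✓accept
'd' @ 5: {3,4,6,8}
'a' @ 6: {1,2,5,7,9}  ✓accept
end set {1,2,5,7,9} — state 1 in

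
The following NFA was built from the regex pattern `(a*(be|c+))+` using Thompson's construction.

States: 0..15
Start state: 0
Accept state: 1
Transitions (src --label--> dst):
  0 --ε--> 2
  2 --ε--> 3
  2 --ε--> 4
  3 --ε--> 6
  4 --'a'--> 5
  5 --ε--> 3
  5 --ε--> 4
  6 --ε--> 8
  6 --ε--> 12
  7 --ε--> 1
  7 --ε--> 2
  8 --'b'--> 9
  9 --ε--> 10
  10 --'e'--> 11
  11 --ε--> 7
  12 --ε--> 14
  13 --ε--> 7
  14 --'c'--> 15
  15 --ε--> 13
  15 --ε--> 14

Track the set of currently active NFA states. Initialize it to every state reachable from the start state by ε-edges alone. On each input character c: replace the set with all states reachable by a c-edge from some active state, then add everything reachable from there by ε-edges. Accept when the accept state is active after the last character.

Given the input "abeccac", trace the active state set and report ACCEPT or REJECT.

Answer: ACCEPT

Steps:
initial (ε-close {0}): {0,2,3,4,6,8,12,14}
'a' @ 1: {3,4,5,6,8,12,14}
'b' @ 2: {9,10}
'e' @ 3: {1,2,3,4,6,7,8,11,12,14}  (accept∈set)
'c' @ 4: {1,2,3,4,6,7,8,12,13,14,15}  (accept∈set)
'c' @ 5: {1,2,3,4,6,7,8,12,13,14,15}  (accept∈set)
'a' @ 6: {3,4,5,6,8,12,14}
'c' @ 7: {1,2,3,4,6,7,8,12,13,14,15}  (accept∈set)
final: {1,2,3,4,6,7,8,12,13,14,15}; accept 1 in set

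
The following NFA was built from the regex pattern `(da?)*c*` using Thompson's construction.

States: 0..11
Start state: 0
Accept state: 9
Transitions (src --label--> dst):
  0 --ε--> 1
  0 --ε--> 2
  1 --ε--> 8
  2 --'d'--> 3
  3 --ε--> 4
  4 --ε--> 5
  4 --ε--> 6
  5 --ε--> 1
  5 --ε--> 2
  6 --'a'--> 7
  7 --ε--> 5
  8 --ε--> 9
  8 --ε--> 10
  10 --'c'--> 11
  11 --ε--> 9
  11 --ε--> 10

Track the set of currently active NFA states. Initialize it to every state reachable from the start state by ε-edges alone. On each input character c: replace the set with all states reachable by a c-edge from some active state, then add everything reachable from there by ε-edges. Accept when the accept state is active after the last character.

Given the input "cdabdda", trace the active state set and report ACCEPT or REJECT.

Answer: REJECT

Trace:
start: ε-closure({0}) = {0,1,2,8,9,10}
'c' @ 1: {9,10,11}  (accept∈set)
'd' @ 2: {}  — state set empty
rest 'abdda' ignored (set empty)
final: {}; accept 9 not in set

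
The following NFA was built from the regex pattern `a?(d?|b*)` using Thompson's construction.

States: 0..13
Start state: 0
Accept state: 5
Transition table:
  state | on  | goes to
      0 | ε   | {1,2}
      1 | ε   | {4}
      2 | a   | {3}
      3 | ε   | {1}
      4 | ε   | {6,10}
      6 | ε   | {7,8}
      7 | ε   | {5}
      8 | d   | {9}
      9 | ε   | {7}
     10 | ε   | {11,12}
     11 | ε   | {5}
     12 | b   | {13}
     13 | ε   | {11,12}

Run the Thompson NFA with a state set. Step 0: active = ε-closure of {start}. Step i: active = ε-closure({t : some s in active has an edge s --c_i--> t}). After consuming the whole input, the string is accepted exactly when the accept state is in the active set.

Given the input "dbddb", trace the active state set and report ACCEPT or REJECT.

initial (ε-close {0}): {0,1,2,4,5,6,7,8,10,11,12}
'd' @ 1: {5,7,9}  (accept∈set)
'b' @ 2: {}  — state set empty
rest 'ddb' ignored (set empty)
after full input: {}  (accept=5 not in)

Answer: REJECT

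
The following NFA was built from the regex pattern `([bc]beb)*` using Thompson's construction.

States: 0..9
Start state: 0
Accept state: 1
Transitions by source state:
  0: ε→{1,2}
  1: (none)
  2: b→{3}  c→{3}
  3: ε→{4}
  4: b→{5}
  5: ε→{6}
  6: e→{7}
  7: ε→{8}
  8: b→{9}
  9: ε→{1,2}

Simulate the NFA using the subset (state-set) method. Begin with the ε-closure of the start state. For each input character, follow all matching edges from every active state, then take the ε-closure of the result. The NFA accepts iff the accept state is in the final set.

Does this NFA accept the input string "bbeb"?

S₀ = ε-closure({0}) = {0,1,2}
'b' @ 1: {3,4}
'b' @ 2: {5,6}
'e' @ 3: {7,8}
'b' @ 4: {1,2,9}  (accept∈set)
end set {1,2,9} — state 1 in

Answer: ACCEPT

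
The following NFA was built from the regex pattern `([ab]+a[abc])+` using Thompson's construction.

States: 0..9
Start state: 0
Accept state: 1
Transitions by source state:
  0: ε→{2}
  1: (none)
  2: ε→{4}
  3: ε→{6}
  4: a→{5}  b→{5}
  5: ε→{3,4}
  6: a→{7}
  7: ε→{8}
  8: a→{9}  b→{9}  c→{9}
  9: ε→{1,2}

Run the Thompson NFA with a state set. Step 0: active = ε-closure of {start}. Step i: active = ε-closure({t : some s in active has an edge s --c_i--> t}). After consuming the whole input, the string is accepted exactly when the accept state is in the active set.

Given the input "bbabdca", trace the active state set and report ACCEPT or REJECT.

S₀ = ε-closure({0}) = {0,2,4}
'b' @ 1: {3,4,5,6}
'b' @ 2: {3,4,5,6}
'a' @ 3: {3,4,5,6,7,8}
'b' @ 4: {1,2,3,4,5,6,9}  [accepting]
'd' @ 5: {}  — state set empty
rest 'ca' ignored (set empty)
final: {}; accept 1 not in set

Answer: REJECT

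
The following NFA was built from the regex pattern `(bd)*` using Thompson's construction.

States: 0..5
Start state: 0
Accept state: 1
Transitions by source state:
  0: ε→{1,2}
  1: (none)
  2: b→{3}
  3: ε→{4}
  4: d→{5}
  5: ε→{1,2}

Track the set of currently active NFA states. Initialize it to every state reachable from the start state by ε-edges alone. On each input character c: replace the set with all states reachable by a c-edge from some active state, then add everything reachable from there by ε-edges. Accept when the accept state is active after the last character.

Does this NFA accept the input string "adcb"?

S₀ = ε-closure({0}) = {0,1,2}
'a' @ 1: {}  — no active states
rest 'dcb' ignored (set empty)
after full input: {}  (accept=1 not in)

Answer: REJECT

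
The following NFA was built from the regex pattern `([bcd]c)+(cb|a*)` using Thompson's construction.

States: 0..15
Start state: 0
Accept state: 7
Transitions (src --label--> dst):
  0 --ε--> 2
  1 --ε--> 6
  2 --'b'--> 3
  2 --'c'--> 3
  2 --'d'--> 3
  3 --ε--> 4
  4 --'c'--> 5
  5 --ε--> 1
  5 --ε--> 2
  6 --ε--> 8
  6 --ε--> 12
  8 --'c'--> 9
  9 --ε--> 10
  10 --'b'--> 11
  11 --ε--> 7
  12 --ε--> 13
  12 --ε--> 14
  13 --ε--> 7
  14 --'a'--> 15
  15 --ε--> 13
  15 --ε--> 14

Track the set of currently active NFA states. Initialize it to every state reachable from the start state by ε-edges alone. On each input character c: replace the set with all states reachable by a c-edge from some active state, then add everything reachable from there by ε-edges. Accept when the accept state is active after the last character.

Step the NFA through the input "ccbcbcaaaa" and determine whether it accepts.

Answer: ACCEPT

Trace:
initial (ε-close {0}): {0,2}
'c' @ 1: {3,4}
'c' @ 2: {1,2,5,6,7,8,12,13,14}  [accepting]
'b' @ 3: {3,4}
'c' @ 4: {1,2,5,6,7,8,12,13,14}  [accepting]
'b' @ 5: {3,4}
'c' @ 6: {1,2,5,6,7,8,12,13,14}  [accepting]
'a' @ 7: {7,13,14,15}  [accepting]
'a' @ 8: {7,13,14,15}  [accepting]
'a' @ 9: {7,13,14,15}  [accepting]
'a' @ 10: {7,13,14,15}  [accepting]
after full input: {7,13,14,15}  (accept=7 in)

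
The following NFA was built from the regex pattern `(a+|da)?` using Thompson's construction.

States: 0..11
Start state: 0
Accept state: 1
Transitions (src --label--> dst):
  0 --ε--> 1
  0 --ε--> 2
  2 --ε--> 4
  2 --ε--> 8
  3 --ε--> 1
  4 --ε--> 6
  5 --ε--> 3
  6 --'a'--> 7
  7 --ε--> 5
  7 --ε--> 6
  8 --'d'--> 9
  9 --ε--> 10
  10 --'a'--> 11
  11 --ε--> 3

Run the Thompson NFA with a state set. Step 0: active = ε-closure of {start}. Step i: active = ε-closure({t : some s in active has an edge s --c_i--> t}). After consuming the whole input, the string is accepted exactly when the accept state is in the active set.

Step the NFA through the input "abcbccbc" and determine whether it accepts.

Answer: REJECT

Steps:
initial (ε-close {0}): {0,1,2,4,6,8}
'a' @ 1: {1,3,5,6,7}  (accept∈set)
'b' @ 2: {}  — state set empty
rest 'cbccbc' ignored (set empty)
after full input: {}  (accept=1 not in)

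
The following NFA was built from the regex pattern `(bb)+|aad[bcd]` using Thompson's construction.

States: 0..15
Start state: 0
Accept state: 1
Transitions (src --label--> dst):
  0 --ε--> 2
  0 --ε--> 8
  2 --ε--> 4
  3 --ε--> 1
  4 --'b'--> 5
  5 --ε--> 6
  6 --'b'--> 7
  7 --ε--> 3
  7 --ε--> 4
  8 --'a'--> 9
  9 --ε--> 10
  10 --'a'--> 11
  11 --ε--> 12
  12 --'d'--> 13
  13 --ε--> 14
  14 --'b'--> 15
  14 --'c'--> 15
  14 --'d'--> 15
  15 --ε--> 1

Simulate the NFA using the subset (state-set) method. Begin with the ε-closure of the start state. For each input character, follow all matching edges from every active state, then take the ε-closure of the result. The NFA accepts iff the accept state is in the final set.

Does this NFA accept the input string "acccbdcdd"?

start: ε-closure({0}) = {0,2,4,8}
'a' @ 1: {9,10}
'c' @ 2: {}  — no active states
rest 'ccbdcdd' ignored (set empty)
final: {}; accept 1 not in set

Answer: REJECT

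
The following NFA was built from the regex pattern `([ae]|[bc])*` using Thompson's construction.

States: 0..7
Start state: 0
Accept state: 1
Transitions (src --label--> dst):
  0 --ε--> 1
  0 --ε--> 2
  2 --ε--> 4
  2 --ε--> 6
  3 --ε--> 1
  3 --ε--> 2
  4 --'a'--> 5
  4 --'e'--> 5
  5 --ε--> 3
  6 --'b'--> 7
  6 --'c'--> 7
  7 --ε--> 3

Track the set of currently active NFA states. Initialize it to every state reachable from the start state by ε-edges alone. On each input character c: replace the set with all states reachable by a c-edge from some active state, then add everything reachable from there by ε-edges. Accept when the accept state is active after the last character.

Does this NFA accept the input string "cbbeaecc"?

Answer: ACCEPT

Derivation:
S₀ = ε-closure({0}) = {0,1,2,4,6}
'c' @ 1: {1,2,3,4,6,7}  (accept∈set)
'b' @ 2: {1,2,3,4,6,7}  (accept∈set)
'b' @ 3: {1,2,3,4,6,7}  (accept∈set)
'e' @ 4: {1,2,3,4,5,6}  (accept∈set)
'a' @ 5: {1,2,3,4,5,6}  (accept∈set)
'e' @ 6: {1,2,3,4,5,6}  (accept∈set)
'c' @ 7: {1,2,3,4,6,7}  (accept∈set)
'c' @ 8: {1,2,3,4,6,7}  (accept∈set)
end set {1,2,3,4,6,7} — state 1 in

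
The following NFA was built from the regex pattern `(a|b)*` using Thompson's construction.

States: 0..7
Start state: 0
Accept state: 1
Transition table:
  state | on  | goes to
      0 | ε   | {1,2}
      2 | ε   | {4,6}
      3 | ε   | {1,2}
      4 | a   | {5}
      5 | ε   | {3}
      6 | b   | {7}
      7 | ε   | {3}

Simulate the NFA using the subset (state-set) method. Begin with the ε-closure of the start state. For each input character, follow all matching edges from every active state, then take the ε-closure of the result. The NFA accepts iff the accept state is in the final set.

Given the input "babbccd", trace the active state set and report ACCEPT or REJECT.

Answer: REJECT

Derivation:
start: ε-closure({0}) = {0,1,2,4,6}
'b' @ 1: {1,2,3,4,6,7}  (accept∈set)
'a' @ 2: {1,2,3,4,5,6}  (accept∈set)
'b' @ 3: {1,2,3,4,6,7}  (accept∈set)
'b' @ 4: {1,2,3,4,6,7}  (accept∈set)
'c' @ 5: {}  — no active states
rest 'cd' ignored (set empty)
end set {} — state 1 not in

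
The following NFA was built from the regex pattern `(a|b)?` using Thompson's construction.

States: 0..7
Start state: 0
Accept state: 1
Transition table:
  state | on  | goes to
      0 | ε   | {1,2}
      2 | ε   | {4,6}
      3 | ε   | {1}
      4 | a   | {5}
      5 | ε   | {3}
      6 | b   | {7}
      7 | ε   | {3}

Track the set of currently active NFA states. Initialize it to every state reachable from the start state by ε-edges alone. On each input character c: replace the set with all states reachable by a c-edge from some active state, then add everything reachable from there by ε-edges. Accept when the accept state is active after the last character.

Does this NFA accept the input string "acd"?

Answer: REJECT

Steps:
start: ε-closure({0}) = {0,1,2,4,6}
'a' @ 1: {1,3,5}  [accepting]
'c' @ 2: {}  — no active states
rest 'd' ignored (set empty)
end set {} — state 1 not in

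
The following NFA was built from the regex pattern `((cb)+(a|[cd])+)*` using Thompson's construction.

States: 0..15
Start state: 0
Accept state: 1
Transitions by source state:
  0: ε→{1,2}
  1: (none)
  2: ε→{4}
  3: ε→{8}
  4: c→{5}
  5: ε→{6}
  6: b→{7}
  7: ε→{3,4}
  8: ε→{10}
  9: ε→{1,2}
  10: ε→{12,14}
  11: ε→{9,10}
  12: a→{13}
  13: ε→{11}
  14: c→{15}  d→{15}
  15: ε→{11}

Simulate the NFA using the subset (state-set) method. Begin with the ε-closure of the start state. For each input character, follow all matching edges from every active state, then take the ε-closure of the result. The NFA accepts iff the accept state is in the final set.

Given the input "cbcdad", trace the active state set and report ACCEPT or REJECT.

Answer: ACCEPT

Derivation:
initial (ε-close {0}): {0,1,2,4}
'c' @ 1: {5,6}
'b' @ 2: {3,4,7,8,10,12,14}
'c' @ 3: {1,2,4,5,6,9,10,11,12,14,15}  (accept∈set)
'd' @ 4: {1,2,4,9,10,11,12,14,15}  (accept∈set)
'a' @ 5: {1,2,4,9,10,11,12,13,14}  (accept∈set)
'd' @ 6: {1,2,4,9,10,11,12,14,15}  (accept∈set)
after full input: {1,2,4,9,10,11,12,14,15}  (accept=1 in)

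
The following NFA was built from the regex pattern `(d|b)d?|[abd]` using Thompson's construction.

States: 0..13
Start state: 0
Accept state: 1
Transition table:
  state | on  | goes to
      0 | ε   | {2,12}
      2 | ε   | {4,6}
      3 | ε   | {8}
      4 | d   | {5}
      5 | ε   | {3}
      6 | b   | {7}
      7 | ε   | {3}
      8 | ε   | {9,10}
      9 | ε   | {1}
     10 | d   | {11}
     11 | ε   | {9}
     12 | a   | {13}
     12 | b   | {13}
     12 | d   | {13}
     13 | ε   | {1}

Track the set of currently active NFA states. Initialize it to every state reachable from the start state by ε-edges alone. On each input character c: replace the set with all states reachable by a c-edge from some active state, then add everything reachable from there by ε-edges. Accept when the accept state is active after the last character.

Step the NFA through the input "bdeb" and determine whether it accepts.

Answer: REJECT

Derivation:
start: ε-closure({0}) = {0,2,4,6,12}
'b' @ 1: {1,3,7,8,9,10,13}  (accept∈set)
'd' @ 2: {1,9,11}  (accept∈set)
'e' @ 3: {}  — no active states
rest 'b' ignored (set empty)
final: {}; accept 1 not in set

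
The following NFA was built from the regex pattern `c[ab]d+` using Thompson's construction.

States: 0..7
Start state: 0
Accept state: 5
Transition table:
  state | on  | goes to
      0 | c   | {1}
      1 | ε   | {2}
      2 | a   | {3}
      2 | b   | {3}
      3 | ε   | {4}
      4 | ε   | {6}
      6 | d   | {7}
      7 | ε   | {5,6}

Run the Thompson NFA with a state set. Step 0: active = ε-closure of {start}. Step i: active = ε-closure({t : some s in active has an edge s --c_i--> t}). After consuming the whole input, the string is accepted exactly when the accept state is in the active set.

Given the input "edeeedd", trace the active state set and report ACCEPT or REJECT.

Answer: REJECT

Derivation:
start: ε-closure({0}) = {0}
'e' @ 1: {}  — no active states
rest 'deeedd' ignored (set empty)
after full input: {}  (accept=5 not in)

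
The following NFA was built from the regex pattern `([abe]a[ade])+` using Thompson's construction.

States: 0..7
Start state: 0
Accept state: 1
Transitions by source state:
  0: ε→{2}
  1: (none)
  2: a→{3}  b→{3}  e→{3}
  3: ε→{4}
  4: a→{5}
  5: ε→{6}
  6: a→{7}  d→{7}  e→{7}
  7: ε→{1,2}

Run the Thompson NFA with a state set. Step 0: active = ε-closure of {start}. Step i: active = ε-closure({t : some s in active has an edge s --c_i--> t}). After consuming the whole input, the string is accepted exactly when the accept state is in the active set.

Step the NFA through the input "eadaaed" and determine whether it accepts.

Answer: REJECT

Trace:
S₀ = ε-closure({0}) = {0,2}
'e' @ 1: {3,4}
'a' @ 2: {5,6}
'd' @ 3: {1,2,7}  ✓accept
'a' @ 4: {3,4}
'a' @ 5: {5,6}
'e' @ 6: {1,2,7}  ✓accept
'd' @ 7: {}  — state set empty
end set {} — state 1 not in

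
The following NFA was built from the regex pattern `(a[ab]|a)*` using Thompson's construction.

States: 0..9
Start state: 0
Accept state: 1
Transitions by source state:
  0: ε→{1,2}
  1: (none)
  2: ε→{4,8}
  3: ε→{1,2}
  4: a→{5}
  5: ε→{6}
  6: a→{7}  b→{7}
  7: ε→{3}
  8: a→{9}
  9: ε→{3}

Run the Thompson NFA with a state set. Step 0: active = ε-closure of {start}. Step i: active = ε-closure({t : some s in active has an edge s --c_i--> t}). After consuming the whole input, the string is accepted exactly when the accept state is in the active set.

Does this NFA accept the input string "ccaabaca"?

start: ε-closure({0}) = {0,1,2,4,8}
'c' @ 1: {}  — dead — no transitions
rest 'caabaca' ignored (set empty)
final: {}; accept 1 not in set

Answer: REJECT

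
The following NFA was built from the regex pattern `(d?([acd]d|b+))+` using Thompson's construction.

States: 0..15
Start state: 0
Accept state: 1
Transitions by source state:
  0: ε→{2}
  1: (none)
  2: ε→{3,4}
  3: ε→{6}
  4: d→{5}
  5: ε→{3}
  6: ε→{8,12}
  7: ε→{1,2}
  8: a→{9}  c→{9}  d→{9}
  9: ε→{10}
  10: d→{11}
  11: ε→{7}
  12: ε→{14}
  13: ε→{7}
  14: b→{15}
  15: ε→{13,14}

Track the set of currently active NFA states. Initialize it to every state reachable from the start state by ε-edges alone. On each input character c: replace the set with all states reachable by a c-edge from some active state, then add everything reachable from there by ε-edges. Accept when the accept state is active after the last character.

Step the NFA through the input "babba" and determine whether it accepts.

Answer: REJECT

Trace:
S₀ = ε-closure({0}) = {0,2,3,4,6,8,12,14}
'b' @ 1: {1,2,3,4,6,7,8,12,13,14,15}  (accept∈set)
'a' @ 2: {9,10}
'b' @ 3: {}  — state set empty
rest 'ba' ignored (set empty)
after full input: {}  (accept=1 not in)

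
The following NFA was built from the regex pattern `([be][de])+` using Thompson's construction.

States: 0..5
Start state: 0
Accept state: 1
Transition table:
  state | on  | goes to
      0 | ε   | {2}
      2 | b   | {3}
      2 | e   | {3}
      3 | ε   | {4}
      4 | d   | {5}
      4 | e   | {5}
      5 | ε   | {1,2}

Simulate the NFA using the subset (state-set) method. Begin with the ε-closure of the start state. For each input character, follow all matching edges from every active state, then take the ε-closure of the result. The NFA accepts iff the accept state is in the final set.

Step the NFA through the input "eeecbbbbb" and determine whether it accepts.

Answer: REJECT

Trace:
start: ε-closure({0}) = {0,2}
'e' @ 1: {3,4}
'e' @ 2: {1,2,5}  [accepting]
'e' @ 3: {3,4}
'c' @ 4: {}  — no active states
rest 'bbbbb' ignored (set empty)
end set {} — state 1 not in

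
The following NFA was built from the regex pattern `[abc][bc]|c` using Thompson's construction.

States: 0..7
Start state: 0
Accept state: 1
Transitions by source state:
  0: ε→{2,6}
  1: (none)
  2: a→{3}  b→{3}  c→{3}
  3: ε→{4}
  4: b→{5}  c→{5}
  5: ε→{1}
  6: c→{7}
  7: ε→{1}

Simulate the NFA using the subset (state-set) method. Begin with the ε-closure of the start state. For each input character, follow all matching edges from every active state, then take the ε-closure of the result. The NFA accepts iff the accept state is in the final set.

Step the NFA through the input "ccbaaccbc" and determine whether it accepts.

S₀ = ε-closure({0}) = {0,2,6}
'c' @ 1: {1,3,4,7}  ✓accept
'c' @ 2: {1,5}  ✓accept
'b' @ 3: {}  — state set empty
rest 'aaccbc' ignored (set empty)
after full input: {}  (accept=1 not in)

Answer: REJECT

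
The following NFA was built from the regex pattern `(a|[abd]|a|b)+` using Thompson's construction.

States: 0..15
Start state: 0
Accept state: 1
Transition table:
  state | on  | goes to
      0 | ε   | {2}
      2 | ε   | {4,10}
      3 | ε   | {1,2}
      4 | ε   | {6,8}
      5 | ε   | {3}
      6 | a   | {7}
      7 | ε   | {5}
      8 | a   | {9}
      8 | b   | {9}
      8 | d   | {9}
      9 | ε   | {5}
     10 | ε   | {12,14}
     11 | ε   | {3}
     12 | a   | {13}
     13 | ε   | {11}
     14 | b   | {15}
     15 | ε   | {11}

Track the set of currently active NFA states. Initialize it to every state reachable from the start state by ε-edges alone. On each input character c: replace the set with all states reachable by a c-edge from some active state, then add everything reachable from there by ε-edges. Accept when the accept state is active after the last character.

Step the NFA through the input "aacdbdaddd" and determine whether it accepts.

start: ε-closure({0}) = {0,2,4,6,8,10,12,14}
'a' @ 1: {1,2,3,4,5,6,7,8,9,10,11,12,13,14}  [accepting]
'a' @ 2: {1,2,3,4,5,6,7,8,9,10,11,12,13,14}  [accepting]
'c' @ 3: {}  — no active states
rest 'dbdaddd' ignored (set empty)
end set {} — state 1 not in

Answer: REJECT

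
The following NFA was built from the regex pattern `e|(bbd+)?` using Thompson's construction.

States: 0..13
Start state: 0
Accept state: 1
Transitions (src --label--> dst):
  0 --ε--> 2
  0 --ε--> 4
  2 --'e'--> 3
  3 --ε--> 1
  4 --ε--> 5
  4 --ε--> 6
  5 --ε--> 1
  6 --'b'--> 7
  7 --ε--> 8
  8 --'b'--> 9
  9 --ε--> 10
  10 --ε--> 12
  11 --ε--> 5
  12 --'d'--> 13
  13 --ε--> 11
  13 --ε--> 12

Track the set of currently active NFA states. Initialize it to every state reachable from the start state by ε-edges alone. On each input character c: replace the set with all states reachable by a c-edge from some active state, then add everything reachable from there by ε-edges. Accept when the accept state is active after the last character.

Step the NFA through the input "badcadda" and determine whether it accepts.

initial (ε-close {0}): {0,1,2,4,5,6}
'b' @ 1: {7,8}
'a' @ 2: {}  — no active states
rest 'dcadda' ignored (set empty)
end set {} — state 1 not in

Answer: REJECT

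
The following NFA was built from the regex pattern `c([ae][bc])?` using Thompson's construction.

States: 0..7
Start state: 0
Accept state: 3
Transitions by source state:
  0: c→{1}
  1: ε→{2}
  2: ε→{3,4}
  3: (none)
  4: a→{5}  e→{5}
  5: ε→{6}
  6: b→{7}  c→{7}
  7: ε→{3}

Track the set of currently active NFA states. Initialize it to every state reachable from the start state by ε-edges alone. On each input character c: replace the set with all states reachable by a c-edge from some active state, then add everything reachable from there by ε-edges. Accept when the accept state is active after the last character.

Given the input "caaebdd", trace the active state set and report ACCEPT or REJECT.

start: ε-closure({0}) = {0}
'c' @ 1: {1,2,3,4}  [accepting]
'a' @ 2: {5,6}
'a' @ 3: {}  — no active states
rest 'ebdd' ignored (set empty)
final: {}; accept 3 not in set

Answer: REJECT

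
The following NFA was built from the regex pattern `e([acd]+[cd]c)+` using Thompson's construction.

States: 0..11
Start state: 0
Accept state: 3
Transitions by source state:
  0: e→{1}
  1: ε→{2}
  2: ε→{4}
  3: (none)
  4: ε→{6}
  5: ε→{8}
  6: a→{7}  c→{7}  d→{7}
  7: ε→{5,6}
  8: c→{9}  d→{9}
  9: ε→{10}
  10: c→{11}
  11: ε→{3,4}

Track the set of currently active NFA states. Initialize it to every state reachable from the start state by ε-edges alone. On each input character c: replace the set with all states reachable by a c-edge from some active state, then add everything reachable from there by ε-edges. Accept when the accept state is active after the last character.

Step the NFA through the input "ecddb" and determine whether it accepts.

start: ε-closure({0}) = {0}
'e' @ 1: {1,2,4,6}
'c' @ 2: {5,6,7,8}
'd' @ 3: {5,6,7,8,9,10}
'd' @ 4: {5,6,7,8,9,10}
'b' @ 5: {}  — no active states
end set {} — state 3 not in

Answer: REJECT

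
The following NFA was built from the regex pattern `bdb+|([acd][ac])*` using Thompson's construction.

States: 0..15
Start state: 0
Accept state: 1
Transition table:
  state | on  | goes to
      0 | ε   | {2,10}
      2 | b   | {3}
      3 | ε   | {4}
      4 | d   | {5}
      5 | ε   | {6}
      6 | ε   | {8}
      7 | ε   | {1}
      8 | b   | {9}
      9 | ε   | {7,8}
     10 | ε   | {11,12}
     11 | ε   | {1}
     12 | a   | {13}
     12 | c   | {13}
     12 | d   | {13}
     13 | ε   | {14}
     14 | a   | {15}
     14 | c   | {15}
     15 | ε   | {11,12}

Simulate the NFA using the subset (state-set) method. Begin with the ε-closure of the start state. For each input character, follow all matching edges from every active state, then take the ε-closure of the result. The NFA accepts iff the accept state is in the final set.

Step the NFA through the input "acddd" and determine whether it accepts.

Answer: REJECT

Trace:
start: ε-closure({0}) = {0,1,2,10,11,12}
'a' @ 1: {13,14}
'c' @ 2: {1,11,12,15}  (accept∈set)
'd' @ 3: {13,14}
'd' @ 4: {}  — dead — no transitions
rest 'd' ignored (set empty)
end set {} — state 1 not in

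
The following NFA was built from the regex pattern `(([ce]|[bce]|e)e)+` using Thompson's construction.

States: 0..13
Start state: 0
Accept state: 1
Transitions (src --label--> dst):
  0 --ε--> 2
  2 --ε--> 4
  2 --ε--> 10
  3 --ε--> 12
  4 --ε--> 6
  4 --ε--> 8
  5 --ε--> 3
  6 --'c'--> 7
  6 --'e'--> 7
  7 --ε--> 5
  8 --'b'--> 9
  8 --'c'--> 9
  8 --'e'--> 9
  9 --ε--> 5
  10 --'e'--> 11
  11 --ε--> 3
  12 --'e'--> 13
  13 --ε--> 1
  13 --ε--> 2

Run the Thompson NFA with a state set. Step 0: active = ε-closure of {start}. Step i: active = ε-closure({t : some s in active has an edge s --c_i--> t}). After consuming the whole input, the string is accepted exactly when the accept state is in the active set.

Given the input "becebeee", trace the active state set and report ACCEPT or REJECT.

S₀ = ε-closure({0}) = {0,2,4,6,8,10}
'b' @ 1: {3,5,9,12}
'e' @ 2: {1,2,4,6,8,10,13}  (accept∈set)
'c' @ 3: {3,5,7,9,12}
'e' @ 4: {1,2,4,6,8,10,13}  (accept∈set)
'b' @ 5: {3,5,9,12}
'e' @ 6: {1,2,4,6,8,10,13}  (accept∈set)
'e' @ 7: {3,5,7,9,11,12}
'e' @ 8: {1,2,4,6,8,10,13}  (accept∈set)
after full input: {1,2,4,6,8,10,13}  (accept=1 in)

Answer: ACCEPT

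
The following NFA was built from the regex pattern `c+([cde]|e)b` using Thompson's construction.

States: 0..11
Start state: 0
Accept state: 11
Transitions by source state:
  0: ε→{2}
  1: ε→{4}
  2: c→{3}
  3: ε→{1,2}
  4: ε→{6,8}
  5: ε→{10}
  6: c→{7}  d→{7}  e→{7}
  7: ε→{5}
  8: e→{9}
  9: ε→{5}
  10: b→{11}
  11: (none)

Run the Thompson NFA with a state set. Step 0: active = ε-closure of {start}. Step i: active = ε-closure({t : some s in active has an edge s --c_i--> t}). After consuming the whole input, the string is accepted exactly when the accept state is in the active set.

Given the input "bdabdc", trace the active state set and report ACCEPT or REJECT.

Answer: REJECT

Steps:
S₀ = ε-closure({0}) = {0,2}
'b' @ 1: {}  — dead — no transitions
rest 'dabdc' ignored (set empty)
after full input: {}  (accept=11 not in)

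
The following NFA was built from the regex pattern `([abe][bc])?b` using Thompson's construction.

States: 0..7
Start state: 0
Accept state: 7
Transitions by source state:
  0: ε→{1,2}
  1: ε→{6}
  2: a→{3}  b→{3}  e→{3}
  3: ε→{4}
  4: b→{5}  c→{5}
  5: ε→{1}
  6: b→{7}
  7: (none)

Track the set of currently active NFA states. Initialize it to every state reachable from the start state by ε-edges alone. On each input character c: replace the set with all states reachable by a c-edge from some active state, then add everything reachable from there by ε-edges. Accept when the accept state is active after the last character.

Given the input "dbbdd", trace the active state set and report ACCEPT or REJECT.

initial (ε-close {0}): {0,1,2,6}
'd' @ 1: {}  — state set empty
rest 'bbdd' ignored (set empty)
after full input: {}  (accept=7 not in)

Answer: REJECT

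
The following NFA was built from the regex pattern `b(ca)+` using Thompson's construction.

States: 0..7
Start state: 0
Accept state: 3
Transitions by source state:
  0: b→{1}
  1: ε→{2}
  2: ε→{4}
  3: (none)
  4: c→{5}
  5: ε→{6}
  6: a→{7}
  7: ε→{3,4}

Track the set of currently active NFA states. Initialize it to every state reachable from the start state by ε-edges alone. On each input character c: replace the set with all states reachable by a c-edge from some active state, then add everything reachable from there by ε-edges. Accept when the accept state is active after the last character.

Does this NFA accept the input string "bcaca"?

Answer: ACCEPT

Trace:
initial (ε-close {0}): {0}
'b' @ 1: {1,2,4}
'c' @ 2: {5,6}
'a' @ 3: {3,4,7}  [accepting]
'c' @ 4: {5,6}
'a' @ 5: {3,4,7}  [accepting]
after full input: {3,4,7}  (accept=3 in)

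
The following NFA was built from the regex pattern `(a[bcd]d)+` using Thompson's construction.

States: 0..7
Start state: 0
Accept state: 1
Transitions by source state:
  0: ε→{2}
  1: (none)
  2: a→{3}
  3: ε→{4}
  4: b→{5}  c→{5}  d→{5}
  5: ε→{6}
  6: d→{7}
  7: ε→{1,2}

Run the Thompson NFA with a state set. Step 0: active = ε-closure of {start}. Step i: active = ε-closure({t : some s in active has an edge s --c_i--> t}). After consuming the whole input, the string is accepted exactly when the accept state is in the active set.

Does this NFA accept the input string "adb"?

start: ε-closure({0}) = {0,2}
'a' @ 1: {3,4}
'd' @ 2: {5,6}
'b' @ 3: {}  — state set empty
end set {} — state 1 not in

Answer: REJECT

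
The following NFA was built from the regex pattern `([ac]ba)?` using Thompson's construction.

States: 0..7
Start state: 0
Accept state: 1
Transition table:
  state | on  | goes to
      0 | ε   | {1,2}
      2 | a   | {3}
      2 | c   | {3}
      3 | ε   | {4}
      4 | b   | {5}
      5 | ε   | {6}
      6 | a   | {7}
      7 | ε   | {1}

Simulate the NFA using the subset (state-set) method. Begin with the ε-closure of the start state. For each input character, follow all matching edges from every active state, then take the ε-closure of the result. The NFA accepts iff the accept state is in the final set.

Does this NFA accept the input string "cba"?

start: ε-closure({0}) = {0,1,2}
'c' @ 1: {3,4}
'b' @ 2: {5,6}
'a' @ 3: {1,7}  ✓accept
final: {1,7}; accept 1 in set

Answer: ACCEPT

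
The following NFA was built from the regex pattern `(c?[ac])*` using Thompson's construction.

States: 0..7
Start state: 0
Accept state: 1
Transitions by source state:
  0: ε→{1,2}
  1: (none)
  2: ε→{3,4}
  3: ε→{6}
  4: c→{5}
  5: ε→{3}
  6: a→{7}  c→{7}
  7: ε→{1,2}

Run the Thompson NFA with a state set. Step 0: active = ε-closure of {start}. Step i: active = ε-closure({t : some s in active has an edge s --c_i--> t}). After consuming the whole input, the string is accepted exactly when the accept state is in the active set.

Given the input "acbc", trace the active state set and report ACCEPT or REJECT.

initial (ε-close {0}): {0,1,2,3,4,6}
'a' @ 1: {1,2,3,4,6,7}  (accept∈set)
'c' @ 2: {1,2,3,4,5,6,7}  (accept∈set)
'b' @ 3: {}  — state set empty
rest 'c' ignored (set empty)
after full input: {}  (accept=1 not in)

Answer: REJECT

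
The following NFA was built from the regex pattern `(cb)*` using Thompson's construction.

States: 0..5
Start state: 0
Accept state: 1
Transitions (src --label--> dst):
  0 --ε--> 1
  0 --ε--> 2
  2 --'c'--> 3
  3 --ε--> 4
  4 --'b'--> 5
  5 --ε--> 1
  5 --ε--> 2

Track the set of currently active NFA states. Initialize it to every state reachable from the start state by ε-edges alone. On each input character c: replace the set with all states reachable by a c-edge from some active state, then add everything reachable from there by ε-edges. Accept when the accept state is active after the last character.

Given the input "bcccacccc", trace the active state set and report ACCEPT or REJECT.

Answer: REJECT

Derivation:
start: ε-closure({0}) = {0,1,2}
'b' @ 1: {}  — no active states
rest 'cccacccc' ignored (set empty)
end set {} — state 1 not in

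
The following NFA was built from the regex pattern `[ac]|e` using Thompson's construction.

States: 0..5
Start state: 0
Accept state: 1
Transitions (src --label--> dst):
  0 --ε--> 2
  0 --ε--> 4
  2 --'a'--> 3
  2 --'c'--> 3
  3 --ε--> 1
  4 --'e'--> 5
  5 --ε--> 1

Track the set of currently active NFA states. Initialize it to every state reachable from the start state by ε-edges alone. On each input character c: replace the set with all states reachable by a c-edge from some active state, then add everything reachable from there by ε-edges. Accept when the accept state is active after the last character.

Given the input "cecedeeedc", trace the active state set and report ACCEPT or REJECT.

Answer: REJECT

Trace:
S₀ = ε-closure({0}) = {0,2,4}
'c' @ 1: {1,3}  ✓accept
'e' @ 2: {}  — no active states
rest 'cedeeedc' ignored (set empty)
final: {}; accept 1 not in set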